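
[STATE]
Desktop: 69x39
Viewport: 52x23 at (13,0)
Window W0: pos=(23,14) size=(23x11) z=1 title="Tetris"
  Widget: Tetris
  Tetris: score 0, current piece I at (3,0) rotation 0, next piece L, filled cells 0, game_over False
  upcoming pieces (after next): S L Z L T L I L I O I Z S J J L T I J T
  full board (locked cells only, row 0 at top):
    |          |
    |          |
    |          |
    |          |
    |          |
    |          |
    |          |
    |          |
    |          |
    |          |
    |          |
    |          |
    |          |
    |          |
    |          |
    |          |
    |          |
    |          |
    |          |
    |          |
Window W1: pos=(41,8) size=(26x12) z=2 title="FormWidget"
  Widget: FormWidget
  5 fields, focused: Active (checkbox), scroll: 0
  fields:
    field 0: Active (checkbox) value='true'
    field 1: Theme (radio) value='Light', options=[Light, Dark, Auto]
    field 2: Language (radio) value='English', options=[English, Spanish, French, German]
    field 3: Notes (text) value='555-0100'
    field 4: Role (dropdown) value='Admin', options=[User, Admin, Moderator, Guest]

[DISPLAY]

                                                    
                                                    
                                                    
                                                    
                                                    
                                                    
                                                    
                                                    
                            ┏━━━━━━━━━━━━━━━━━━━━━━━
                            ┃ FormWidget            
                            ┠───────────────────────
                            ┃> Active:     [x]      
                            ┃  Theme:      (●) Light
                            ┃  Language:   (●) Engli
          ┏━━━━━━━━━━━━━━━━━┃  Notes:      [555-0100
          ┃ Tetris          ┃  Role:       [Admin  ▼
          ┠─────────────────┃                       
          ┃          │Next: ┃                       
          ┃          │  ▒   ┃                       
          ┃          │▒▒▒   ┗━━━━━━━━━━━━━━━━━━━━━━━
          ┃          │          ┃                   
          ┃          │          ┃                   
          ┃          │          ┃                   


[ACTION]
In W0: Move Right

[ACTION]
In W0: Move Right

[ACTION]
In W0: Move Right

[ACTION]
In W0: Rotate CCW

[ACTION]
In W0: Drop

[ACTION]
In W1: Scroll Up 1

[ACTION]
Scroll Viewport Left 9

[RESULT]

                                                    
                                                    
                                                    
                                                    
                                                    
                                                    
                                                    
                                                    
                                     ┏━━━━━━━━━━━━━━
                                     ┃ FormWidget   
                                     ┠──────────────
                                     ┃> Active:     
                                     ┃  Theme:      
                                     ┃  Language:   
                   ┏━━━━━━━━━━━━━━━━━┃  Notes:      
                   ┃ Tetris          ┃  Role:       
                   ┠─────────────────┃              
                   ┃          │Next: ┃              
                   ┃          │  ▒   ┃              
                   ┃          │▒▒▒   ┗━━━━━━━━━━━━━━
                   ┃          │          ┃          
                   ┃          │          ┃          
                   ┃          │          ┃          


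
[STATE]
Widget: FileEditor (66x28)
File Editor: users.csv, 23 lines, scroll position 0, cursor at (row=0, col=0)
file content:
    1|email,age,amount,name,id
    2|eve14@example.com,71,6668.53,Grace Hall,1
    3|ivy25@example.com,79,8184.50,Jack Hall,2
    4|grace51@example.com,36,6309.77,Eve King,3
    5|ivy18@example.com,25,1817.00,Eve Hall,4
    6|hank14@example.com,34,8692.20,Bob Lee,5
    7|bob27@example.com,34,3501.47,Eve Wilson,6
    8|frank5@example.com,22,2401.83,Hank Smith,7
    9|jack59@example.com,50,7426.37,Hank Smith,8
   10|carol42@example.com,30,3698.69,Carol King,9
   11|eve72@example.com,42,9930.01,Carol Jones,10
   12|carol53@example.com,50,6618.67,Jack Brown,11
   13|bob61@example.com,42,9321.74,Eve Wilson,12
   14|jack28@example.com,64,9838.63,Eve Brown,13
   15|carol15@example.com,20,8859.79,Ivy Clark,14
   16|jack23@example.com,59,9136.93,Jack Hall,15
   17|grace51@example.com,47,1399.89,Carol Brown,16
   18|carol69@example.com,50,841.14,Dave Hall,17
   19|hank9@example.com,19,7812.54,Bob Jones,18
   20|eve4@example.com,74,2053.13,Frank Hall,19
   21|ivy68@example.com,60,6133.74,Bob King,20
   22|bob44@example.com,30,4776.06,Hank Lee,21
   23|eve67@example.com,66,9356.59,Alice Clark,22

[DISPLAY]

█mail,age,amount,name,id                                         ▲
eve14@example.com,71,6668.53,Grace Hall,1                        █
ivy25@example.com,79,8184.50,Jack Hall,2                         ░
grace51@example.com,36,6309.77,Eve King,3                        ░
ivy18@example.com,25,1817.00,Eve Hall,4                          ░
hank14@example.com,34,8692.20,Bob Lee,5                          ░
bob27@example.com,34,3501.47,Eve Wilson,6                        ░
frank5@example.com,22,2401.83,Hank Smith,7                       ░
jack59@example.com,50,7426.37,Hank Smith,8                       ░
carol42@example.com,30,3698.69,Carol King,9                      ░
eve72@example.com,42,9930.01,Carol Jones,10                      ░
carol53@example.com,50,6618.67,Jack Brown,11                     ░
bob61@example.com,42,9321.74,Eve Wilson,12                       ░
jack28@example.com,64,9838.63,Eve Brown,13                       ░
carol15@example.com,20,8859.79,Ivy Clark,14                      ░
jack23@example.com,59,9136.93,Jack Hall,15                       ░
grace51@example.com,47,1399.89,Carol Brown,16                    ░
carol69@example.com,50,841.14,Dave Hall,17                       ░
hank9@example.com,19,7812.54,Bob Jones,18                        ░
eve4@example.com,74,2053.13,Frank Hall,19                        ░
ivy68@example.com,60,6133.74,Bob King,20                         ░
bob44@example.com,30,4776.06,Hank Lee,21                         ░
eve67@example.com,66,9356.59,Alice Clark,22                      ░
                                                                 ░
                                                                 ░
                                                                 ░
                                                                 ░
                                                                 ▼


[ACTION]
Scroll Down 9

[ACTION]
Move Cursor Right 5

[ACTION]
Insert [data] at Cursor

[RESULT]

emaildata█age,amount,name,id                                     ▲
eve14@example.com,71,6668.53,Grace Hall,1                        █
ivy25@example.com,79,8184.50,Jack Hall,2                         ░
grace51@example.com,36,6309.77,Eve King,3                        ░
ivy18@example.com,25,1817.00,Eve Hall,4                          ░
hank14@example.com,34,8692.20,Bob Lee,5                          ░
bob27@example.com,34,3501.47,Eve Wilson,6                        ░
frank5@example.com,22,2401.83,Hank Smith,7                       ░
jack59@example.com,50,7426.37,Hank Smith,8                       ░
carol42@example.com,30,3698.69,Carol King,9                      ░
eve72@example.com,42,9930.01,Carol Jones,10                      ░
carol53@example.com,50,6618.67,Jack Brown,11                     ░
bob61@example.com,42,9321.74,Eve Wilson,12                       ░
jack28@example.com,64,9838.63,Eve Brown,13                       ░
carol15@example.com,20,8859.79,Ivy Clark,14                      ░
jack23@example.com,59,9136.93,Jack Hall,15                       ░
grace51@example.com,47,1399.89,Carol Brown,16                    ░
carol69@example.com,50,841.14,Dave Hall,17                       ░
hank9@example.com,19,7812.54,Bob Jones,18                        ░
eve4@example.com,74,2053.13,Frank Hall,19                        ░
ivy68@example.com,60,6133.74,Bob King,20                         ░
bob44@example.com,30,4776.06,Hank Lee,21                         ░
eve67@example.com,66,9356.59,Alice Clark,22                      ░
                                                                 ░
                                                                 ░
                                                                 ░
                                                                 ░
                                                                 ▼


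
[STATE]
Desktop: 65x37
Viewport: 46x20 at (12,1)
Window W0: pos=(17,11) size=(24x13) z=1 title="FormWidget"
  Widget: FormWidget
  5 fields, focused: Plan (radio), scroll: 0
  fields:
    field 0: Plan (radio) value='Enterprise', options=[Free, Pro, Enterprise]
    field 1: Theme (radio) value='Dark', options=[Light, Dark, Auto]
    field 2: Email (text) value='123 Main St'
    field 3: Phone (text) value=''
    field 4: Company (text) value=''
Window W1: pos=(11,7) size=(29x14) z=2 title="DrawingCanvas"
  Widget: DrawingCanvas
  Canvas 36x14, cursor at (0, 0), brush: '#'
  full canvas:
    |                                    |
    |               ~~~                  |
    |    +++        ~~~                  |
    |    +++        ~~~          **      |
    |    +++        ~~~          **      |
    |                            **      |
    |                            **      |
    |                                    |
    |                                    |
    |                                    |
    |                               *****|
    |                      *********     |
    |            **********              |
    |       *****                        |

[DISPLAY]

                                              
                                              
                                              
                                              
                                              
                                              
━━━━━━━━━━━━━━━━━━━━━━━━━━━┓                  
 DrawingCanvas             ┃                  
───────────────────────────┨                  
+                          ┃                  
               ~~~         ┃┓                 
    +++        ~~~         ┃┃                 
    +++        ~~~         ┃┨                 
    +++        ~~~         ┃┃                 
                           ┃┃                 
                           ┃┃                 
                           ┃┃                 
                           ┃┃                 
                           ┃┃                 
━━━━━━━━━━━━━━━━━━━━━━━━━━━┛┃                 


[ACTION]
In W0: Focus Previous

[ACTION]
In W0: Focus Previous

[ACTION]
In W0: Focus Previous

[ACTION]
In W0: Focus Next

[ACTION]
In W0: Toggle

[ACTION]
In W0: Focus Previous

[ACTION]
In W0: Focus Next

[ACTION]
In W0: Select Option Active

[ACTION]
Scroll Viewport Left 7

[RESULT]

                                              
                                              
                                              
                                              
                                              
                                              
      ┏━━━━━━━━━━━━━━━━━━━━━━━━━━━┓           
      ┃ DrawingCanvas             ┃           
      ┠───────────────────────────┨           
      ┃+                          ┃           
      ┃               ~~~         ┃┓          
      ┃    +++        ~~~         ┃┃          
      ┃    +++        ~~~         ┃┨          
      ┃    +++        ~~~         ┃┃          
      ┃                           ┃┃          
      ┃                           ┃┃          
      ┃                           ┃┃          
      ┃                           ┃┃          
      ┃                           ┃┃          
      ┗━━━━━━━━━━━━━━━━━━━━━━━━━━━┛┃          


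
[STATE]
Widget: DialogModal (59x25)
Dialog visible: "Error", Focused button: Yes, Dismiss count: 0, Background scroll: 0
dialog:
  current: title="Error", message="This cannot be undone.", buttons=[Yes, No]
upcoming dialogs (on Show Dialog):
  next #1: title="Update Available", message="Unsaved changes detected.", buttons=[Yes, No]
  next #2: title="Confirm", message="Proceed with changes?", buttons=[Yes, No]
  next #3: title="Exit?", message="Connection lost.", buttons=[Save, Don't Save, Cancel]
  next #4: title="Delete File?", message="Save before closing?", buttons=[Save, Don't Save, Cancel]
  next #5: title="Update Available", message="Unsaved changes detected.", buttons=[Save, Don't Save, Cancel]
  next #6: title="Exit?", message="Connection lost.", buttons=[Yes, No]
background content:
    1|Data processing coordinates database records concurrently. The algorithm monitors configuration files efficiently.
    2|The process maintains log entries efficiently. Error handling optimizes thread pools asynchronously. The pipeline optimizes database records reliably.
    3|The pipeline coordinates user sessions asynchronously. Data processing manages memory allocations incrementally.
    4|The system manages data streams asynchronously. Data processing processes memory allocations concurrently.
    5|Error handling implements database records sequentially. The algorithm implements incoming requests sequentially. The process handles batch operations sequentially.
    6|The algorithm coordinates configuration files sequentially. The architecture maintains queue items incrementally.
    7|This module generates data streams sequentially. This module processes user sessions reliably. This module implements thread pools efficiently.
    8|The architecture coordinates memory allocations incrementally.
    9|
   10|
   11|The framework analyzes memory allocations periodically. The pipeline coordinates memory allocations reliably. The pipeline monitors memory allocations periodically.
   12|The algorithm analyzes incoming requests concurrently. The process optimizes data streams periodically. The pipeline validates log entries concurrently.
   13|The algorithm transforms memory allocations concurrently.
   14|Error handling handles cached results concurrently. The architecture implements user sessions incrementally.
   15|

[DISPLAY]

Data processing coordinates database records concurrently. 
The process maintains log entries efficiently. Error handli
The pipeline coordinates user sessions asynchronously. Data
The system manages data streams asynchronously. Data proces
Error handling implements database records sequentially. Th
The algorithm coordinates configuration files sequentially.
This module generates data streams sequentially. This modul
The architecture coordinates memory allocations incremental
                                                           
                                                           
The framework an┌────────────────────────┐periodically. The
The algorithm an│         Error          │oncurrently. The 
The algorithm tr│ This cannot be undone. │s concurrently.  
Error handling h│       [Yes]  No        │urrently. The arc
                └────────────────────────┘                 
                                                           
                                                           
                                                           
                                                           
                                                           
                                                           
                                                           
                                                           
                                                           
                                                           


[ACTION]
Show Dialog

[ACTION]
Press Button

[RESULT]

Data processing coordinates database records concurrently. 
The process maintains log entries efficiently. Error handli
The pipeline coordinates user sessions asynchronously. Data
The system manages data streams asynchronously. Data proces
Error handling implements database records sequentially. Th
The algorithm coordinates configuration files sequentially.
This module generates data streams sequentially. This modul
The architecture coordinates memory allocations incremental
                                                           
                                                           
The framework analyzes memory allocations periodically. The
The algorithm analyzes incoming requests concurrently. The 
The algorithm transforms memory allocations concurrently.  
Error handling handles cached results concurrently. The arc
                                                           
                                                           
                                                           
                                                           
                                                           
                                                           
                                                           
                                                           
                                                           
                                                           
                                                           


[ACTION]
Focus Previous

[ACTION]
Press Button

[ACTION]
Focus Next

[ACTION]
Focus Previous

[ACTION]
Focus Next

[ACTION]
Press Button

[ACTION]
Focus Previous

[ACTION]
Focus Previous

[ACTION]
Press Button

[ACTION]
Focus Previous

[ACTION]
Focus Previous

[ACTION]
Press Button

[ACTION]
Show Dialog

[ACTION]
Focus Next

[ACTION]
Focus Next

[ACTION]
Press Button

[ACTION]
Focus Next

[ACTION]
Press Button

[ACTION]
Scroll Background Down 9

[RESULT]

                                                           
The framework analyzes memory allocations periodically. The
The algorithm analyzes incoming requests concurrently. The 
The algorithm transforms memory allocations concurrently.  
Error handling handles cached results concurrently. The arc
                                                           
                                                           
                                                           
                                                           
                                                           
                                                           
                                                           
                                                           
                                                           
                                                           
                                                           
                                                           
                                                           
                                                           
                                                           
                                                           
                                                           
                                                           
                                                           
                                                           


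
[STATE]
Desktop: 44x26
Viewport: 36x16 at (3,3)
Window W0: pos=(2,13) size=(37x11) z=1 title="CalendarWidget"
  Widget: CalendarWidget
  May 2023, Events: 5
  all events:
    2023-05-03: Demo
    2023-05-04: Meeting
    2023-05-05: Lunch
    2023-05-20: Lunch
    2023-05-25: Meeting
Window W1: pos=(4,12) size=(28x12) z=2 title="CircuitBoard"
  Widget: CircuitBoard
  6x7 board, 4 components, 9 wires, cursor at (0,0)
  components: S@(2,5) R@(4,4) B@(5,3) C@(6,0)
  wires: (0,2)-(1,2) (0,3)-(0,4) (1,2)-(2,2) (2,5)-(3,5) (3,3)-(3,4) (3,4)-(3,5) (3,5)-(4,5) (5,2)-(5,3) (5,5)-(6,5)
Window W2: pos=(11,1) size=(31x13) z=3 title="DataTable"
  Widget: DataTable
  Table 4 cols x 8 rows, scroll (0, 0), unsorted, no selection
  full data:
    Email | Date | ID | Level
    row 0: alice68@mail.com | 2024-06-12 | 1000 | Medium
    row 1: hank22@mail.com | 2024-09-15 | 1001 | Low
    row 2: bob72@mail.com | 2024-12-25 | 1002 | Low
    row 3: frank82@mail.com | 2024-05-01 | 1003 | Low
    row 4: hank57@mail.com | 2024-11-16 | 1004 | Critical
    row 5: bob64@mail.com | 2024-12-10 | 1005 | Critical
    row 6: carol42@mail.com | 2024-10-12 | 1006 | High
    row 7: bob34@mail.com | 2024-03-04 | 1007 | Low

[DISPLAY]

        ┠───────────────────────────
        ┃Email           │Date      
        ┃────────────────┼──────────
        ┃alice68@mail.com│2024-06-12
        ┃hank22@mail.com │2024-09-15
        ┃bob72@mail.com  │2024-12-25
        ┃frank82@mail.com│2024-05-01
        ┃hank57@mail.com │2024-11-16
        ┃bob64@mail.com  │2024-12-10
 ┏━━━━━━┃carol42@mail.com│2024-10-12
━┃ Circu┗━━━━━━━━━━━━━━━━━━━━━━━━━━━
 ┠──────────────────────────┨      ┃
─┃   0 1 2 3 4 5            ┃──────┨
 ┃0  [.]      ·   · ─ ·     ┃      ┃
M┃            │             ┃      ┃
 ┃1           ·             ┃      ┃


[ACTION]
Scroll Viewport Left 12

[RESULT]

           ┠────────────────────────
           ┃Email           │Date   
           ┃────────────────┼───────
           ┃alice68@mail.com│2024-06
           ┃hank22@mail.com │2024-09
           ┃bob72@mail.com  │2024-12
           ┃frank82@mail.com│2024-05
           ┃hank57@mail.com │2024-11
           ┃bob64@mail.com  │2024-12
    ┏━━━━━━┃carol42@mail.com│2024-10
  ┏━┃ Circu┗━━━━━━━━━━━━━━━━━━━━━━━━
  ┃ ┠──────────────────────────┨    
  ┠─┃   0 1 2 3 4 5            ┃────
  ┃ ┃0  [.]      ·   · ─ ·     ┃    
  ┃M┃            │             ┃    
  ┃ ┃1           ·             ┃    


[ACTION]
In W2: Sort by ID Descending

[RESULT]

           ┠────────────────────────
           ┃Email           │Date   
           ┃────────────────┼───────
           ┃bob34@mail.com  │2024-03
           ┃carol42@mail.com│2024-10
           ┃bob64@mail.com  │2024-12
           ┃hank57@mail.com │2024-11
           ┃frank82@mail.com│2024-05
           ┃bob72@mail.com  │2024-12
    ┏━━━━━━┃hank22@mail.com │2024-09
  ┏━┃ Circu┗━━━━━━━━━━━━━━━━━━━━━━━━
  ┃ ┠──────────────────────────┨    
  ┠─┃   0 1 2 3 4 5            ┃────
  ┃ ┃0  [.]      ·   · ─ ·     ┃    
  ┃M┃            │             ┃    
  ┃ ┃1           ·             ┃    


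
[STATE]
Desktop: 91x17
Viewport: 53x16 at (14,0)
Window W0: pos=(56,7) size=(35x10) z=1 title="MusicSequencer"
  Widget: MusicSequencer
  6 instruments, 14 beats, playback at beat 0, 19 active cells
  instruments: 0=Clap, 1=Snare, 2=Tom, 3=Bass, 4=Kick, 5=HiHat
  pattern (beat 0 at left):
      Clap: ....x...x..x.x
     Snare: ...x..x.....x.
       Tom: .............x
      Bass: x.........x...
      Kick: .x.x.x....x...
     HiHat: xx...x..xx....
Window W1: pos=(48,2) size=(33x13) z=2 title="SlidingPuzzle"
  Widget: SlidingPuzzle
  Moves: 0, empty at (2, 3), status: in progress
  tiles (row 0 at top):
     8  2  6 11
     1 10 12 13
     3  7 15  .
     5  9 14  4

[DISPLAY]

                                                     
                                                     
                                  ┏━━━━━━━━━━━━━━━━━━
                                  ┃ SlidingPuzzle    
                                  ┠──────────────────
                                  ┃┌────┬────┬────┬──
                                  ┃│  8 │  2 │  6 │ 1
                                  ┃├────┼────┼────┼──
                                  ┃│  1 │ 10 │ 12 │ 1
                                  ┃├────┼────┼────┼──
                                  ┃│  3 │  7 │ 15 │  
                                  ┃├────┼────┼────┼──
                                  ┃│  5 │  9 │ 14 │  
                                  ┃└────┴────┴────┴──
                                  ┗━━━━━━━━━━━━━━━━━━
                                          ┃  Kick·█·█


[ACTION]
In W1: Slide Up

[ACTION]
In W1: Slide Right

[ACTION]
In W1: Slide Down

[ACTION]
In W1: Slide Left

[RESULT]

                                                     
                                                     
                                  ┏━━━━━━━━━━━━━━━━━━
                                  ┃ SlidingPuzzle    
                                  ┠──────────────────
                                  ┃┌────┬────┬────┬──
                                  ┃│  8 │  2 │  6 │ 1
                                  ┃├────┼────┼────┼──
                                  ┃│  1 │ 10 │ 12 │ 1
                                  ┃├────┼────┼────┼──
                                  ┃│  3 │  7 │  4 │  
                                  ┃├────┼────┼────┼──
                                  ┃│  5 │  9 │ 15 │ 1
                                  ┃└────┴────┴────┴──
                                  ┗━━━━━━━━━━━━━━━━━━
                                          ┃  Kick·█·█


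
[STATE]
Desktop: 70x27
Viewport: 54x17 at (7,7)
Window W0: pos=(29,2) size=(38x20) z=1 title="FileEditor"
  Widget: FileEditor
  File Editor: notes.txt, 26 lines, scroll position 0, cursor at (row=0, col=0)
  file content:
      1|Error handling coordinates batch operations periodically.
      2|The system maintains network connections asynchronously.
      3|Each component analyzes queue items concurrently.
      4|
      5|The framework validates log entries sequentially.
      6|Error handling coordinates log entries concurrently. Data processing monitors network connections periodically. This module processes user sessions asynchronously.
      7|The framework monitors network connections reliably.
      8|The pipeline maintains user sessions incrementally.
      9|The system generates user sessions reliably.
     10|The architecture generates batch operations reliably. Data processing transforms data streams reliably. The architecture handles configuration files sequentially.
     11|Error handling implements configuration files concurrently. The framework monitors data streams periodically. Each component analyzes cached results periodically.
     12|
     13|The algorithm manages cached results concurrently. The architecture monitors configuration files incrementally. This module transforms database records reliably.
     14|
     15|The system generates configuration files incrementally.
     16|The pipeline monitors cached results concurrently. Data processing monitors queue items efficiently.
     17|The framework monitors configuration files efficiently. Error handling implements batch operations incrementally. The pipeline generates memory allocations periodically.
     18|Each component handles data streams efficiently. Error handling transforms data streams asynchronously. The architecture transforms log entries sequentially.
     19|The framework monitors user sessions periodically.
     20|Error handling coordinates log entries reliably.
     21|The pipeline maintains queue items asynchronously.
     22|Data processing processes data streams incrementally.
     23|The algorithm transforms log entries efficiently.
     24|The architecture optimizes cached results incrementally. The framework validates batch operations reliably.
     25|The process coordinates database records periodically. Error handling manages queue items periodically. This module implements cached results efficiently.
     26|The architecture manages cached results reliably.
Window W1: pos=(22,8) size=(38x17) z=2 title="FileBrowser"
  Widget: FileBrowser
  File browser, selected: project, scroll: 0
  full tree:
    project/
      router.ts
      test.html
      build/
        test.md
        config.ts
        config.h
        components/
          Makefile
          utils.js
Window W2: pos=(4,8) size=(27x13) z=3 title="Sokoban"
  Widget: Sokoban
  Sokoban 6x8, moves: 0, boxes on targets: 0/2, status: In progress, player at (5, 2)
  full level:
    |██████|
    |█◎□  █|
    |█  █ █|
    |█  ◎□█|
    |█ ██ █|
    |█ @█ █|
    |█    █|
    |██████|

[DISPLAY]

                      ┃Each component analyzes queue i
━━━━━━━━━━━━━━━━━━━━━━━┓━━━━━━━━━━━━━━━━━━━━━━━━━━━━┓ 
okoban                 ┃wser                        ┃t
───────────────────────┨────────────────────────────┨ 
████                   ┃oject/                      ┃ 
□  █                   ┃er.ts                       ┃s
 █ █                   ┃.html                       ┃i
 ◎□█                   ┃build/                      ┃c
██ █                   ┃                            ┃i
@█ █                   ┃                            ┃ 
   █                   ┃                            ┃e
████                   ┃                            ┃ 
ves: 0  0/2            ┃                            ┃t
━━━━━━━━━━━━━━━━━━━━━━━┛                            ┃e
               ┃                                    ┃━
               ┃                                    ┃ 
               ┃                                    ┃ 


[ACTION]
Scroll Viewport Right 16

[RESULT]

             ┃Each component analyzes queue items░┃   
━━━━━━━━━━━━━━┓━━━━━━━━━━━━━━━━━━━━━━━━━━━━┓     ░┃   
              ┃wser                        ┃tries░┃   
──────────────┨────────────────────────────┨ entr░┃   
              ┃oject/                      ┃ conn░┃   
              ┃er.ts                       ┃ssion░┃   
              ┃.html                       ┃ions ░┃   
              ┃build/                      ┃ch op░┃   
              ┃                            ┃igura░┃   
              ┃                            ┃     ░┃   
              ┃                            ┃esult░┃   
              ┃                            ┃     ░┃   
/2            ┃                            ┃tion ░┃   
━━━━━━━━━━━━━━┛                            ┃esult▼┃   
      ┃                                    ┃━━━━━━┛   
      ┃                                    ┃          
      ┃                                    ┃          


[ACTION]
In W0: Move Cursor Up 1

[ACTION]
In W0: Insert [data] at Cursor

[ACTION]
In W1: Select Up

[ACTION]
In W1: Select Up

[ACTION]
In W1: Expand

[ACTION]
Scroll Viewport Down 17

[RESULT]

──────────────┨────────────────────────────┨ entr░┃   
              ┃oject/                      ┃ conn░┃   
              ┃er.ts                       ┃ssion░┃   
              ┃.html                       ┃ions ░┃   
              ┃build/                      ┃ch op░┃   
              ┃                            ┃igura░┃   
              ┃                            ┃     ░┃   
              ┃                            ┃esult░┃   
              ┃                            ┃     ░┃   
/2            ┃                            ┃tion ░┃   
━━━━━━━━━━━━━━┛                            ┃esult▼┃   
      ┃                                    ┃━━━━━━┛   
      ┃                                    ┃          
      ┃                                    ┃          
      ┗━━━━━━━━━━━━━━━━━━━━━━━━━━━━━━━━━━━━┛          
                                                      
                                                      


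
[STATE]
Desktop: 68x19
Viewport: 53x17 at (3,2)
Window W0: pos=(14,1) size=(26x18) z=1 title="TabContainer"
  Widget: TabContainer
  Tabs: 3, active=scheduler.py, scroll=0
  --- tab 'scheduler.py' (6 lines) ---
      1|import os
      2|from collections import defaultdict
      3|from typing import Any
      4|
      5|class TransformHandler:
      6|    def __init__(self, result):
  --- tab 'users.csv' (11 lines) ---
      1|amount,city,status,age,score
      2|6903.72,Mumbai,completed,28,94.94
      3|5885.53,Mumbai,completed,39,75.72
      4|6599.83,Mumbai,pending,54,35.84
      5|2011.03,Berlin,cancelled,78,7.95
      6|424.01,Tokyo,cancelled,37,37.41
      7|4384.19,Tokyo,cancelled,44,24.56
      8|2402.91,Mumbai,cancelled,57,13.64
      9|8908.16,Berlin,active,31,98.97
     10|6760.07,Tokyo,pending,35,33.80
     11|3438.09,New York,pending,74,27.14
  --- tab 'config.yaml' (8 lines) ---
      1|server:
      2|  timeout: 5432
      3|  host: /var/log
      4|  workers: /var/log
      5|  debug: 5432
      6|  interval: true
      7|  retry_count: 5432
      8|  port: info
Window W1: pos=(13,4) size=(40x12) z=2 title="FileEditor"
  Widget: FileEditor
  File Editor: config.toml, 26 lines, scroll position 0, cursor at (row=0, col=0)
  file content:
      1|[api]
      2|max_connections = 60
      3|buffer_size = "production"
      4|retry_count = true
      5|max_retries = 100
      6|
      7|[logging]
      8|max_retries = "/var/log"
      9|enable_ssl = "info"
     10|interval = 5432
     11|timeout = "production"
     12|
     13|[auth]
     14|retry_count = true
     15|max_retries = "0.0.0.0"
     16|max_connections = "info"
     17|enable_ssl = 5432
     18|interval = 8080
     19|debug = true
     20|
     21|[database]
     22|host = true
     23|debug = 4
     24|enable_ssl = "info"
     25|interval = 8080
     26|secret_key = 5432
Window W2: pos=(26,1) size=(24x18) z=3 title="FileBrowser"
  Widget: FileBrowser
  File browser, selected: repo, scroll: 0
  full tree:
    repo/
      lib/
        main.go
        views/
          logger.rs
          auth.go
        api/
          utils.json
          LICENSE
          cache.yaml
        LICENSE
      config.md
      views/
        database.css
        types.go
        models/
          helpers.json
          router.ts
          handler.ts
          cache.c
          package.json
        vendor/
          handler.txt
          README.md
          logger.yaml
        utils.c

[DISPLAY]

           ┃ TabContain┃ FileBrowser          ┃      
           ┠───────────┠──────────────────────┨      
          ┏━━━━━━━━━━━━┃> [-] repo/           ┃━━┓   
          ┃ FileEditor ┃    [+] lib/          ┃  ┃   
          ┠────────────┃    config.md         ┃──┨   
          ┃█api]       ┃    [+] views/        ┃ ▲┃   
          ┃max_connecti┃                      ┃ █┃   
          ┃buffer_size ┃                      ┃ ░┃   
          ┃retry_count ┃                      ┃ ░┃   
          ┃max_retries ┃                      ┃ ░┃   
          ┃            ┃                      ┃ ░┃   
          ┃[logging]   ┃                      ┃ ░┃   
          ┃max_retries ┃                      ┃ ▼┃   
          ┗━━━━━━━━━━━━┃                      ┃━━┛   
           ┃           ┃                      ┃      
           ┃           ┃                      ┃      
           ┗━━━━━━━━━━━┗━━━━━━━━━━━━━━━━━━━━━━┛      


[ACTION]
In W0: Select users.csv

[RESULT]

           ┃ TabContain┃ FileBrowser          ┃      
           ┠───────────┠──────────────────────┨      
          ┏━━━━━━━━━━━━┃> [-] repo/           ┃━━┓   
          ┃ FileEditor ┃    [+] lib/          ┃  ┃   
          ┠────────────┃    config.md         ┃──┨   
          ┃█api]       ┃    [+] views/        ┃ ▲┃   
          ┃max_connecti┃                      ┃ █┃   
          ┃buffer_size ┃                      ┃ ░┃   
          ┃retry_count ┃                      ┃ ░┃   
          ┃max_retries ┃                      ┃ ░┃   
          ┃            ┃                      ┃ ░┃   
          ┃[logging]   ┃                      ┃ ░┃   
          ┃max_retries ┃                      ┃ ▼┃   
          ┗━━━━━━━━━━━━┃                      ┃━━┛   
           ┃3438.09,New┃                      ┃      
           ┃           ┃                      ┃      
           ┗━━━━━━━━━━━┗━━━━━━━━━━━━━━━━━━━━━━┛      


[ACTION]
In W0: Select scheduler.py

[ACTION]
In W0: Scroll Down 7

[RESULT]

           ┃ TabContain┃ FileBrowser          ┃      
           ┠───────────┠──────────────────────┨      
          ┏━━━━━━━━━━━━┃> [-] repo/           ┃━━┓   
          ┃ FileEditor ┃    [+] lib/          ┃  ┃   
          ┠────────────┃    config.md         ┃──┨   
          ┃█api]       ┃    [+] views/        ┃ ▲┃   
          ┃max_connecti┃                      ┃ █┃   
          ┃buffer_size ┃                      ┃ ░┃   
          ┃retry_count ┃                      ┃ ░┃   
          ┃max_retries ┃                      ┃ ░┃   
          ┃            ┃                      ┃ ░┃   
          ┃[logging]   ┃                      ┃ ░┃   
          ┃max_retries ┃                      ┃ ▼┃   
          ┗━━━━━━━━━━━━┃                      ┃━━┛   
           ┃           ┃                      ┃      
           ┃           ┃                      ┃      
           ┗━━━━━━━━━━━┗━━━━━━━━━━━━━━━━━━━━━━┛      


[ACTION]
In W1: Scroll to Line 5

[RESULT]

           ┃ TabContain┃ FileBrowser          ┃      
           ┠───────────┠──────────────────────┨      
          ┏━━━━━━━━━━━━┃> [-] repo/           ┃━━┓   
          ┃ FileEditor ┃    [+] lib/          ┃  ┃   
          ┠────────────┃    config.md         ┃──┨   
          ┃max_retries ┃    [+] views/        ┃ ▲┃   
          ┃            ┃                      ┃ ░┃   
          ┃[logging]   ┃                      ┃ █┃   
          ┃max_retries ┃                      ┃ ░┃   
          ┃enable_ssl =┃                      ┃ ░┃   
          ┃interval = 5┃                      ┃ ░┃   
          ┃timeout = "p┃                      ┃ ░┃   
          ┃            ┃                      ┃ ▼┃   
          ┗━━━━━━━━━━━━┃                      ┃━━┛   
           ┃           ┃                      ┃      
           ┃           ┃                      ┃      
           ┗━━━━━━━━━━━┗━━━━━━━━━━━━━━━━━━━━━━┛      
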